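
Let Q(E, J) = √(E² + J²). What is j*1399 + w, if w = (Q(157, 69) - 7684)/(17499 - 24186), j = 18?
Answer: 168399718/6687 - √29410/6687 ≈ 25183.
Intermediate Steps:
w = 7684/6687 - √29410/6687 (w = (√(157² + 69²) - 7684)/(17499 - 24186) = (√(24649 + 4761) - 7684)/(-6687) = (√29410 - 7684)*(-1/6687) = (-7684 + √29410)*(-1/6687) = 7684/6687 - √29410/6687 ≈ 1.1234)
j*1399 + w = 18*1399 + (7684/6687 - √29410/6687) = 25182 + (7684/6687 - √29410/6687) = 168399718/6687 - √29410/6687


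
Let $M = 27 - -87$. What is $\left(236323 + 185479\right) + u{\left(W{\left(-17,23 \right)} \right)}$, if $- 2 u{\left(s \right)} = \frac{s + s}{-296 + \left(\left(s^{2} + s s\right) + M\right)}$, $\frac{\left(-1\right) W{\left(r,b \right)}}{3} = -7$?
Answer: $\frac{42180197}{100} \approx 4.218 \cdot 10^{5}$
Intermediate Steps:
$M = 114$ ($M = 27 + 87 = 114$)
$W{\left(r,b \right)} = 21$ ($W{\left(r,b \right)} = \left(-3\right) \left(-7\right) = 21$)
$u{\left(s \right)} = - \frac{s}{-182 + 2 s^{2}}$ ($u{\left(s \right)} = - \frac{\left(s + s\right) \frac{1}{-296 + \left(\left(s^{2} + s s\right) + 114\right)}}{2} = - \frac{2 s \frac{1}{-296 + \left(\left(s^{2} + s^{2}\right) + 114\right)}}{2} = - \frac{2 s \frac{1}{-296 + \left(2 s^{2} + 114\right)}}{2} = - \frac{2 s \frac{1}{-296 + \left(114 + 2 s^{2}\right)}}{2} = - \frac{2 s \frac{1}{-182 + 2 s^{2}}}{2} = - \frac{s}{-182 + 2 s^{2}}$)
$\left(236323 + 185479\right) + u{\left(W{\left(-17,23 \right)} \right)} = \left(236323 + 185479\right) - \frac{21}{-182 + 2 \cdot 21^{2}} = 421802 - \frac{21}{-182 + 2 \cdot 441} = 421802 - \frac{21}{-182 + 882} = 421802 - \frac{21}{700} = 421802 - 21 \cdot \frac{1}{700} = 421802 - \frac{3}{100} = \frac{42180197}{100}$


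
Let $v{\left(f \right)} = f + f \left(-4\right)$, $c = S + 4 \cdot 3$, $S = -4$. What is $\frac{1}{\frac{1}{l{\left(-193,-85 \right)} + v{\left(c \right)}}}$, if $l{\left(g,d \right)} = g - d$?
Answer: $-132$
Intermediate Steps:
$c = 8$ ($c = -4 + 4 \cdot 3 = -4 + 12 = 8$)
$v{\left(f \right)} = - 3 f$ ($v{\left(f \right)} = f - 4 f = - 3 f$)
$\frac{1}{\frac{1}{l{\left(-193,-85 \right)} + v{\left(c \right)}}} = \frac{1}{\frac{1}{\left(-193 - -85\right) - 24}} = \frac{1}{\frac{1}{\left(-193 + 85\right) - 24}} = \frac{1}{\frac{1}{-108 - 24}} = \frac{1}{\frac{1}{-132}} = \frac{1}{- \frac{1}{132}} = -132$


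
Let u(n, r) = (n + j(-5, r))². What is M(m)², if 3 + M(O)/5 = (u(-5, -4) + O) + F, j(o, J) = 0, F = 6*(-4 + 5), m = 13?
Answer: 42025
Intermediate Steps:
F = 6 (F = 6*1 = 6)
u(n, r) = n² (u(n, r) = (n + 0)² = n²)
M(O) = 140 + 5*O (M(O) = -15 + 5*(((-5)² + O) + 6) = -15 + 5*((25 + O) + 6) = -15 + 5*(31 + O) = -15 + (155 + 5*O) = 140 + 5*O)
M(m)² = (140 + 5*13)² = (140 + 65)² = 205² = 42025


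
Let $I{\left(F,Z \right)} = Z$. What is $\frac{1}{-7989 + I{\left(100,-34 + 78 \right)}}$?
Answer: $- \frac{1}{7945} \approx -0.00012587$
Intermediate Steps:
$\frac{1}{-7989 + I{\left(100,-34 + 78 \right)}} = \frac{1}{-7989 + \left(-34 + 78\right)} = \frac{1}{-7989 + 44} = \frac{1}{-7945} = - \frac{1}{7945}$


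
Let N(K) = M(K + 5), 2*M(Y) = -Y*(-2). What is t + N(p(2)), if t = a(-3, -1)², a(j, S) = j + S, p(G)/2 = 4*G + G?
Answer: 41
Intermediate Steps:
p(G) = 10*G (p(G) = 2*(4*G + G) = 2*(5*G) = 10*G)
M(Y) = Y (M(Y) = (-Y*(-2))/2 = (2*Y)/2 = Y)
N(K) = 5 + K (N(K) = K + 5 = 5 + K)
a(j, S) = S + j
t = 16 (t = (-1 - 3)² = (-4)² = 16)
t + N(p(2)) = 16 + (5 + 10*2) = 16 + (5 + 20) = 16 + 25 = 41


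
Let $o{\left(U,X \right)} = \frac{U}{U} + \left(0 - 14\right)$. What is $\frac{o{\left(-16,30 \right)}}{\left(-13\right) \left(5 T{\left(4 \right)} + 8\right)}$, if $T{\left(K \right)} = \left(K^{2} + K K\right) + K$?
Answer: $\frac{1}{188} \approx 0.0053191$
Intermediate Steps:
$T{\left(K \right)} = K + 2 K^{2}$ ($T{\left(K \right)} = \left(K^{2} + K^{2}\right) + K = 2 K^{2} + K = K + 2 K^{2}$)
$o{\left(U,X \right)} = -13$ ($o{\left(U,X \right)} = 1 + \left(0 - 14\right) = 1 - 14 = -13$)
$\frac{o{\left(-16,30 \right)}}{\left(-13\right) \left(5 T{\left(4 \right)} + 8\right)} = - \frac{13}{\left(-13\right) \left(5 \cdot 4 \left(1 + 2 \cdot 4\right) + 8\right)} = - \frac{13}{\left(-13\right) \left(5 \cdot 4 \left(1 + 8\right) + 8\right)} = - \frac{13}{\left(-13\right) \left(5 \cdot 4 \cdot 9 + 8\right)} = - \frac{13}{\left(-13\right) \left(5 \cdot 36 + 8\right)} = - \frac{13}{\left(-13\right) \left(180 + 8\right)} = - \frac{13}{\left(-13\right) 188} = - \frac{13}{-2444} = \left(-13\right) \left(- \frac{1}{2444}\right) = \frac{1}{188}$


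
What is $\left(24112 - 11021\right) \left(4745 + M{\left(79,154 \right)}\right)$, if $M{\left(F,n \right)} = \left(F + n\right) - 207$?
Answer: $62457161$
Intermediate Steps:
$M{\left(F,n \right)} = -207 + F + n$
$\left(24112 - 11021\right) \left(4745 + M{\left(79,154 \right)}\right) = \left(24112 - 11021\right) \left(4745 + \left(-207 + 79 + 154\right)\right) = 13091 \left(4745 + 26\right) = 13091 \cdot 4771 = 62457161$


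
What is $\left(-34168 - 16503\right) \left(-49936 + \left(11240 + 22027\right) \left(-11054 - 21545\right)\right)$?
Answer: $54953756953099$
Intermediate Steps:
$\left(-34168 - 16503\right) \left(-49936 + \left(11240 + 22027\right) \left(-11054 - 21545\right)\right) = - 50671 \left(-49936 + 33267 \left(-32599\right)\right) = - 50671 \left(-49936 - 1084470933\right) = \left(-50671\right) \left(-1084520869\right) = 54953756953099$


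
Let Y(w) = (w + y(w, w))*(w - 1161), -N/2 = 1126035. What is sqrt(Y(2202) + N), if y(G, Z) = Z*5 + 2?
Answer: 2*sqrt(2875926) ≈ 3391.7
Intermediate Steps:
N = -2252070 (N = -2*1126035 = -2252070)
y(G, Z) = 2 + 5*Z (y(G, Z) = 5*Z + 2 = 2 + 5*Z)
Y(w) = (-1161 + w)*(2 + 6*w) (Y(w) = (w + (2 + 5*w))*(w - 1161) = (2 + 6*w)*(-1161 + w) = (-1161 + w)*(2 + 6*w))
sqrt(Y(2202) + N) = sqrt((-2322 - 6964*2202 + 6*2202**2) - 2252070) = sqrt((-2322 - 15334728 + 6*4848804) - 2252070) = sqrt((-2322 - 15334728 + 29092824) - 2252070) = sqrt(13755774 - 2252070) = sqrt(11503704) = 2*sqrt(2875926)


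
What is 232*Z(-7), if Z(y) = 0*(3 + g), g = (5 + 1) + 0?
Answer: 0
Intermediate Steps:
g = 6 (g = 6 + 0 = 6)
Z(y) = 0 (Z(y) = 0*(3 + 6) = 0*9 = 0)
232*Z(-7) = 232*0 = 0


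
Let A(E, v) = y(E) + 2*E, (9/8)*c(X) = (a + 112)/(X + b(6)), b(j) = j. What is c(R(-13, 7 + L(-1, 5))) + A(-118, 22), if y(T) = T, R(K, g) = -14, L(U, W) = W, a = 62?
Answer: -1120/3 ≈ -373.33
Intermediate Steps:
c(X) = 464/(3*(6 + X)) (c(X) = 8*((62 + 112)/(X + 6))/9 = 8*(174/(6 + X))/9 = 464/(3*(6 + X)))
A(E, v) = 3*E (A(E, v) = E + 2*E = 3*E)
c(R(-13, 7 + L(-1, 5))) + A(-118, 22) = 464/(3*(6 - 14)) + 3*(-118) = (464/3)/(-8) - 354 = (464/3)*(-⅛) - 354 = -58/3 - 354 = -1120/3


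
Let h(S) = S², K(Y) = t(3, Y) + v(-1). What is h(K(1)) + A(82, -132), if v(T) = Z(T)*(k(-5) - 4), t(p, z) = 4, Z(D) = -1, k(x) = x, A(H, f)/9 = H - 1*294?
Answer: -1739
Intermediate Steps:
A(H, f) = -2646 + 9*H (A(H, f) = 9*(H - 1*294) = 9*(H - 294) = 9*(-294 + H) = -2646 + 9*H)
v(T) = 9 (v(T) = -(-5 - 4) = -1*(-9) = 9)
K(Y) = 13 (K(Y) = 4 + 9 = 13)
h(K(1)) + A(82, -132) = 13² + (-2646 + 9*82) = 169 + (-2646 + 738) = 169 - 1908 = -1739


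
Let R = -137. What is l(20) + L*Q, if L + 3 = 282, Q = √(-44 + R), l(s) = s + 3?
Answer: 23 + 279*I*√181 ≈ 23.0 + 3753.6*I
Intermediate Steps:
l(s) = 3 + s
Q = I*√181 (Q = √(-44 - 137) = √(-181) = I*√181 ≈ 13.454*I)
L = 279 (L = -3 + 282 = 279)
l(20) + L*Q = (3 + 20) + 279*(I*√181) = 23 + 279*I*√181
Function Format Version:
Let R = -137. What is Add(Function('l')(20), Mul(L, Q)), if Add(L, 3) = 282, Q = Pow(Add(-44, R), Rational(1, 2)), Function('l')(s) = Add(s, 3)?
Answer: Add(23, Mul(279, I, Pow(181, Rational(1, 2)))) ≈ Add(23.000, Mul(3753.6, I))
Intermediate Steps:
Function('l')(s) = Add(3, s)
Q = Mul(I, Pow(181, Rational(1, 2))) (Q = Pow(Add(-44, -137), Rational(1, 2)) = Pow(-181, Rational(1, 2)) = Mul(I, Pow(181, Rational(1, 2))) ≈ Mul(13.454, I))
L = 279 (L = Add(-3, 282) = 279)
Add(Function('l')(20), Mul(L, Q)) = Add(Add(3, 20), Mul(279, Mul(I, Pow(181, Rational(1, 2))))) = Add(23, Mul(279, I, Pow(181, Rational(1, 2))))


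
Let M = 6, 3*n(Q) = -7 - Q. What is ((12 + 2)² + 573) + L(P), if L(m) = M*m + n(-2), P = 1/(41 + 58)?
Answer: 25324/33 ≈ 767.39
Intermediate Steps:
n(Q) = -7/3 - Q/3 (n(Q) = (-7 - Q)/3 = -7/3 - Q/3)
P = 1/99 ≈ 0.010101
L(m) = -5/3 + 6*m (L(m) = 6*m + (-7/3 - ⅓*(-2)) = 6*m + (-7/3 + ⅔) = 6*m - 5/3 = -5/3 + 6*m)
((12 + 2)² + 573) + L(P) = ((12 + 2)² + 573) + (-5/3 + 6*(1/99)) = (14² + 573) + (-5/3 + 2/33) = (196 + 573) - 53/33 = 769 - 53/33 = 25324/33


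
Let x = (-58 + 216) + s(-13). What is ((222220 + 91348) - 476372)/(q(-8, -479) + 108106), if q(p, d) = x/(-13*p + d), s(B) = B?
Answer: -12210300/8107921 ≈ -1.5060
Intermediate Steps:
x = 145 (x = (-58 + 216) - 13 = 158 - 13 = 145)
q(p, d) = 145/(d - 13*p) (q(p, d) = 145/(-13*p + d) = 145/(d - 13*p))
((222220 + 91348) - 476372)/(q(-8, -479) + 108106) = ((222220 + 91348) - 476372)/(145/(-479 - 13*(-8)) + 108106) = (313568 - 476372)/(145/(-479 + 104) + 108106) = -162804/(145/(-375) + 108106) = -162804/(145*(-1/375) + 108106) = -162804/(-29/75 + 108106) = -162804/8107921/75 = -162804*75/8107921 = -12210300/8107921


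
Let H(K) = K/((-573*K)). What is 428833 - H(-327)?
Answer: 245721310/573 ≈ 4.2883e+5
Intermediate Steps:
H(K) = -1/573 (H(K) = K*(-1/(573*K)) = -1/573)
428833 - H(-327) = 428833 - 1*(-1/573) = 428833 + 1/573 = 245721310/573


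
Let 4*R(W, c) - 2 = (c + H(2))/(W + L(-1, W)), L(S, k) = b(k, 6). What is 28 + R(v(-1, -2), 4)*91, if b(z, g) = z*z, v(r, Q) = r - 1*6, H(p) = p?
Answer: 307/4 ≈ 76.750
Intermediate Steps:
v(r, Q) = -6 + r (v(r, Q) = r - 6 = -6 + r)
b(z, g) = z²
L(S, k) = k²
R(W, c) = ½ + (2 + c)/(4*(W + W²)) (R(W, c) = ½ + ((c + 2)/(W + W²))/4 = ½ + ((2 + c)/(W + W²))/4 = ½ + (2 + c)/(4*(W + W²)))
28 + R(v(-1, -2), 4)*91 = 28 + ((2 + 4 + 2*(-6 - 1) + 2*(-6 - 1)²)/(4*(-6 - 1)*(1 + (-6 - 1))))*91 = 28 + ((¼)*(2 + 4 + 2*(-7) + 2*(-7)²)/(-7*(1 - 7)))*91 = 28 + ((¼)*(-⅐)*(2 + 4 - 14 + 2*49)/(-6))*91 = 28 + ((¼)*(-⅐)*(-⅙)*(2 + 4 - 14 + 98))*91 = 28 + ((¼)*(-⅐)*(-⅙)*90)*91 = 28 + (15/28)*91 = 28 + 195/4 = 307/4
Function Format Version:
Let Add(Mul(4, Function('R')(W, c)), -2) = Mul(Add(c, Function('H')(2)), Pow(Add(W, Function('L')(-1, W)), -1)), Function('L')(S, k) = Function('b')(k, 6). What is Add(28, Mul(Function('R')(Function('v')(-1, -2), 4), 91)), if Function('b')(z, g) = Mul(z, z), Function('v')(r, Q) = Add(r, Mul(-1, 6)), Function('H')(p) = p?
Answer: Rational(307, 4) ≈ 76.750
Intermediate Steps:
Function('v')(r, Q) = Add(-6, r) (Function('v')(r, Q) = Add(r, -6) = Add(-6, r))
Function('b')(z, g) = Pow(z, 2)
Function('L')(S, k) = Pow(k, 2)
Function('R')(W, c) = Add(Rational(1, 2), Mul(Rational(1, 4), Pow(Add(W, Pow(W, 2)), -1), Add(2, c))) (Function('R')(W, c) = Add(Rational(1, 2), Mul(Rational(1, 4), Mul(Add(c, 2), Pow(Add(W, Pow(W, 2)), -1)))) = Add(Rational(1, 2), Mul(Rational(1, 4), Mul(Add(2, c), Pow(Add(W, Pow(W, 2)), -1)))) = Add(Rational(1, 2), Mul(Rational(1, 4), Mul(Pow(Add(W, Pow(W, 2)), -1), Add(2, c)))) = Add(Rational(1, 2), Mul(Rational(1, 4), Pow(Add(W, Pow(W, 2)), -1), Add(2, c))))
Add(28, Mul(Function('R')(Function('v')(-1, -2), 4), 91)) = Add(28, Mul(Mul(Rational(1, 4), Pow(Add(-6, -1), -1), Pow(Add(1, Add(-6, -1)), -1), Add(2, 4, Mul(2, Add(-6, -1)), Mul(2, Pow(Add(-6, -1), 2)))), 91)) = Add(28, Mul(Mul(Rational(1, 4), Pow(-7, -1), Pow(Add(1, -7), -1), Add(2, 4, Mul(2, -7), Mul(2, Pow(-7, 2)))), 91)) = Add(28, Mul(Mul(Rational(1, 4), Rational(-1, 7), Pow(-6, -1), Add(2, 4, -14, Mul(2, 49))), 91)) = Add(28, Mul(Mul(Rational(1, 4), Rational(-1, 7), Rational(-1, 6), Add(2, 4, -14, 98)), 91)) = Add(28, Mul(Mul(Rational(1, 4), Rational(-1, 7), Rational(-1, 6), 90), 91)) = Add(28, Mul(Rational(15, 28), 91)) = Add(28, Rational(195, 4)) = Rational(307, 4)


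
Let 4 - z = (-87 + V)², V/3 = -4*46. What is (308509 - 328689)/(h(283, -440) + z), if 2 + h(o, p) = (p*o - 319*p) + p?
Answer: 20180/392919 ≈ 0.051359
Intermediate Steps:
V = -552 (V = 3*(-4*46) = 3*(-184) = -552)
z = -408317 (z = 4 - (-87 - 552)² = 4 - 1*(-639)² = 4 - 1*408321 = 4 - 408321 = -408317)
h(o, p) = -2 - 318*p + o*p (h(o, p) = -2 + ((p*o - 319*p) + p) = -2 + ((o*p - 319*p) + p) = -2 + ((-319*p + o*p) + p) = -2 + (-318*p + o*p) = -2 - 318*p + o*p)
(308509 - 328689)/(h(283, -440) + z) = (308509 - 328689)/((-2 - 318*(-440) + 283*(-440)) - 408317) = -20180/((-2 + 139920 - 124520) - 408317) = -20180/(15398 - 408317) = -20180/(-392919) = -20180*(-1/392919) = 20180/392919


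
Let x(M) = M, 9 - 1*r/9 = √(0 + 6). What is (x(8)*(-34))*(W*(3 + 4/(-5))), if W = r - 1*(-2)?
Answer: -248336/5 + 26928*√6/5 ≈ -36475.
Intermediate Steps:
r = 81 - 9*√6 (r = 81 - 9*√(0 + 6) = 81 - 9*√6 ≈ 58.955)
W = 83 - 9*√6 (W = (81 - 9*√6) - 1*(-2) = (81 - 9*√6) + 2 = 83 - 9*√6 ≈ 60.955)
(x(8)*(-34))*(W*(3 + 4/(-5))) = (8*(-34))*((83 - 9*√6)*(3 + 4/(-5))) = -272*(83 - 9*√6)*(3 + 4*(-⅕)) = -272*(83 - 9*√6)*(3 - ⅘) = -272*(83 - 9*√6)*11/5 = -272*(913/5 - 99*√6/5) = -248336/5 + 26928*√6/5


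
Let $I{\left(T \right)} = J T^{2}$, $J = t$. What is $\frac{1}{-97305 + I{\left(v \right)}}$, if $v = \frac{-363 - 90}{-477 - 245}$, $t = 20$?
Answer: $- \frac{130321}{12679858860} \approx -1.0278 \cdot 10^{-5}$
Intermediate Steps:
$v = \frac{453}{722}$ ($v = - \frac{453}{-722} = \left(-453\right) \left(- \frac{1}{722}\right) = \frac{453}{722} \approx 0.62742$)
$J = 20$
$I{\left(T \right)} = 20 T^{2}$
$\frac{1}{-97305 + I{\left(v \right)}} = \frac{1}{-97305 + 20 \left(\frac{453}{722}\right)^{2}} = \frac{1}{-97305 + 20 \cdot \frac{205209}{521284}} = \frac{1}{-97305 + \frac{1026045}{130321}} = \frac{1}{- \frac{12679858860}{130321}} = - \frac{130321}{12679858860}$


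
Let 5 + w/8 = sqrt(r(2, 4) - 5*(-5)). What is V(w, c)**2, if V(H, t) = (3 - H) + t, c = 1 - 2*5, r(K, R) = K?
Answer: 2884 - 1632*sqrt(3) ≈ 57.293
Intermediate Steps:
w = -40 + 24*sqrt(3) (w = -40 + 8*sqrt(2 - 5*(-5)) = -40 + 8*sqrt(2 + 25) = -40 + 8*sqrt(27) = -40 + 8*(3*sqrt(3)) = -40 + 24*sqrt(3) ≈ 1.5692)
c = -9 (c = 1 - 10 = -9)
V(H, t) = 3 + t - H
V(w, c)**2 = (3 - 9 - (-40 + 24*sqrt(3)))**2 = (3 - 9 + (40 - 24*sqrt(3)))**2 = (34 - 24*sqrt(3))**2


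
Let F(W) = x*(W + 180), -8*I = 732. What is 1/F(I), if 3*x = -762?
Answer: -1/22479 ≈ -4.4486e-5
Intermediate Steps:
x = -254 (x = (⅓)*(-762) = -254)
I = -183/2 (I = -⅛*732 = -183/2 ≈ -91.500)
F(W) = -45720 - 254*W (F(W) = -254*(W + 180) = -254*(180 + W) = -45720 - 254*W)
1/F(I) = 1/(-45720 - 254*(-183/2)) = 1/(-45720 + 23241) = 1/(-22479) = -1/22479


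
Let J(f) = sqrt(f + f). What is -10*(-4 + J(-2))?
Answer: 40 - 20*I ≈ 40.0 - 20.0*I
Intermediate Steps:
J(f) = sqrt(2)*sqrt(f) (J(f) = sqrt(2*f) = sqrt(2)*sqrt(f))
-10*(-4 + J(-2)) = -10*(-4 + sqrt(2)*sqrt(-2)) = -10*(-4 + sqrt(2)*(I*sqrt(2))) = -10*(-4 + 2*I) = 40 - 20*I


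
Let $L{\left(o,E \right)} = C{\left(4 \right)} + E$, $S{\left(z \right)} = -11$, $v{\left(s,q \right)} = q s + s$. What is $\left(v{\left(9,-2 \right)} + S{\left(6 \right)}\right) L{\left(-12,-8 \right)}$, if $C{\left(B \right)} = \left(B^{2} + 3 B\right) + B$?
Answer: $-480$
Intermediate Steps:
$v{\left(s,q \right)} = s + q s$
$C{\left(B \right)} = B^{2} + 4 B$
$L{\left(o,E \right)} = 32 + E$ ($L{\left(o,E \right)} = 4 \left(4 + 4\right) + E = 4 \cdot 8 + E = 32 + E$)
$\left(v{\left(9,-2 \right)} + S{\left(6 \right)}\right) L{\left(-12,-8 \right)} = \left(9 \left(1 - 2\right) - 11\right) \left(32 - 8\right) = \left(9 \left(-1\right) - 11\right) 24 = \left(-9 - 11\right) 24 = \left(-20\right) 24 = -480$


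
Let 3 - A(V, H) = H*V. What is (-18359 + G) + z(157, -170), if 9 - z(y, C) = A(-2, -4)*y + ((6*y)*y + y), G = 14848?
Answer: -150768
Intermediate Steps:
A(V, H) = 3 - H*V
z(y, C) = 9 - 6*y² + 4*y (z(y, C) = 9 - ((3 - 1*(-4)*(-2))*y + ((6*y)*y + y)) = 9 - ((3 - 8)*y + (6*y² + y)) = 9 - (-5*y + (y + 6*y²)) = 9 - (-4*y + 6*y²) = 9 + (-6*y² + 4*y) = 9 - 6*y² + 4*y)
(-18359 + G) + z(157, -170) = (-18359 + 14848) + (9 - 6*157² + 4*157) = -3511 + (9 - 6*24649 + 628) = -3511 + (9 - 147894 + 628) = -3511 - 147257 = -150768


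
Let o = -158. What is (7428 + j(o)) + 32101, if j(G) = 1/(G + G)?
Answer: 12491163/316 ≈ 39529.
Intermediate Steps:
j(G) = 1/(2*G)
(7428 + j(o)) + 32101 = (7428 + (½)/(-158)) + 32101 = (7428 + (½)*(-1/158)) + 32101 = (7428 - 1/316) + 32101 = 2347247/316 + 32101 = 12491163/316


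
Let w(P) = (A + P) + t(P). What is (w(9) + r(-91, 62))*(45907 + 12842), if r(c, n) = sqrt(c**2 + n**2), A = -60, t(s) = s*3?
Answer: -1409976 + 293745*sqrt(485) ≈ 5.0591e+6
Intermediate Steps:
t(s) = 3*s
w(P) = -60 + 4*P (w(P) = (-60 + P) + 3*P = -60 + 4*P)
(w(9) + r(-91, 62))*(45907 + 12842) = ((-60 + 4*9) + sqrt((-91)**2 + 62**2))*(45907 + 12842) = ((-60 + 36) + sqrt(8281 + 3844))*58749 = (-24 + sqrt(12125))*58749 = (-24 + 5*sqrt(485))*58749 = -1409976 + 293745*sqrt(485)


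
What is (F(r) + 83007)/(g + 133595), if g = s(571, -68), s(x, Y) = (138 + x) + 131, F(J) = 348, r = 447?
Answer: 16671/26887 ≈ 0.62004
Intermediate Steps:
s(x, Y) = 269 + x
g = 840 (g = 269 + 571 = 840)
(F(r) + 83007)/(g + 133595) = (348 + 83007)/(840 + 133595) = 83355/134435 = 83355*(1/134435) = 16671/26887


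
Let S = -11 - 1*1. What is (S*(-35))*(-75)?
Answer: -31500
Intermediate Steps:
S = -12 (S = -11 - 1 = -12)
(S*(-35))*(-75) = -12*(-35)*(-75) = 420*(-75) = -31500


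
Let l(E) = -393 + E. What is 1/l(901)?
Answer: 1/508 ≈ 0.0019685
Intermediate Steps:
1/l(901) = 1/(-393 + 901) = 1/508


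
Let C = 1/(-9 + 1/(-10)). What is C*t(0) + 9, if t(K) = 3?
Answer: 789/91 ≈ 8.6703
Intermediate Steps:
C = -10/91 (C = 1/(-9 - 1/10) = 1/(-91/10) = -10/91 ≈ -0.10989)
C*t(0) + 9 = -10/91*3 + 9 = -30/91 + 9 = 789/91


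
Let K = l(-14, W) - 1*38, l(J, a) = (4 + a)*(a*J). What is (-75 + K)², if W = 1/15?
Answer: 690585841/50625 ≈ 13641.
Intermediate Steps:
W = 1/15 ≈ 0.066667
l(J, a) = J*a*(4 + a) (l(J, a) = (4 + a)*(J*a) = J*a*(4 + a))
K = -9404/225 (K = -14*1/15*(4 + 1/15) - 1*38 = -14*1/15*61/15 - 38 = -854/225 - 38 = -9404/225 ≈ -41.796)
(-75 + K)² = (-75 - 9404/225)² = (-26279/225)² = 690585841/50625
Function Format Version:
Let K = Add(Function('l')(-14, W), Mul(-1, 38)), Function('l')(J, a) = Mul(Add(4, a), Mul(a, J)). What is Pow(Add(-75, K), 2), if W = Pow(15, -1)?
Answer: Rational(690585841, 50625) ≈ 13641.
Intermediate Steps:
W = Rational(1, 15) ≈ 0.066667
Function('l')(J, a) = Mul(J, a, Add(4, a)) (Function('l')(J, a) = Mul(Add(4, a), Mul(J, a)) = Mul(J, a, Add(4, a)))
K = Rational(-9404, 225) (K = Add(Mul(-14, Rational(1, 15), Add(4, Rational(1, 15))), Mul(-1, 38)) = Add(Mul(-14, Rational(1, 15), Rational(61, 15)), -38) = Add(Rational(-854, 225), -38) = Rational(-9404, 225) ≈ -41.796)
Pow(Add(-75, K), 2) = Pow(Add(-75, Rational(-9404, 225)), 2) = Pow(Rational(-26279, 225), 2) = Rational(690585841, 50625)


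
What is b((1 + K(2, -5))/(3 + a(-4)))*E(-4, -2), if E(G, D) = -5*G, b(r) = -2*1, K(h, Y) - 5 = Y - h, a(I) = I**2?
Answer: -40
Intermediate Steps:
K(h, Y) = 5 + Y - h (K(h, Y) = 5 + (Y - h) = 5 + Y - h)
b(r) = -2
b((1 + K(2, -5))/(3 + a(-4)))*E(-4, -2) = -(-10)*(-4) = -2*20 = -40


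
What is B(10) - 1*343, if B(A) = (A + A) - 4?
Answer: -327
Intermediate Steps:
B(A) = -4 + 2*A (B(A) = 2*A - 4 = -4 + 2*A)
B(10) - 1*343 = (-4 + 2*10) - 1*343 = (-4 + 20) - 343 = 16 - 343 = -327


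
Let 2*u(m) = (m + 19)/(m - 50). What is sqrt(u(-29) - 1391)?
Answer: 2*I*sqrt(2170209)/79 ≈ 37.295*I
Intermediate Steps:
u(m) = (19 + m)/(2*(-50 + m)) (u(m) = ((m + 19)/(m - 50))/2 = ((19 + m)/(-50 + m))/2 = (19 + m)/(2*(-50 + m)))
sqrt(u(-29) - 1391) = sqrt((19 - 29)/(2*(-50 - 29)) - 1391) = sqrt((1/2)*(-10)/(-79) - 1391) = sqrt((1/2)*(-1/79)*(-10) - 1391) = sqrt(5/79 - 1391) = sqrt(-109884/79) = 2*I*sqrt(2170209)/79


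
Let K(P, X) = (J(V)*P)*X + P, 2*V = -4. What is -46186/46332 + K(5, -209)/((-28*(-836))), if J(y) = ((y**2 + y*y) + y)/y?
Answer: -5316133/6162156 ≈ -0.86271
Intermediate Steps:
V = -2 (V = (1/2)*(-4) = -2)
J(y) = (y + 2*y**2)/y (J(y) = ((y**2 + y**2) + y)/y = (2*y**2 + y)/y = (y + 2*y**2)/y)
K(P, X) = P - 3*P*X (K(P, X) = ((1 + 2*(-2))*P)*X + P = ((1 - 4)*P)*X + P = (-3*P)*X + P = -3*P*X + P = P - 3*P*X)
-46186/46332 + K(5, -209)/((-28*(-836))) = -46186/46332 + (5*(1 - 3*(-209)))/((-28*(-836))) = -46186*1/46332 + (5*(1 + 627))/23408 = -23093/23166 + (5*628)*(1/23408) = -23093/23166 + 3140*(1/23408) = -23093/23166 + 785/5852 = -5316133/6162156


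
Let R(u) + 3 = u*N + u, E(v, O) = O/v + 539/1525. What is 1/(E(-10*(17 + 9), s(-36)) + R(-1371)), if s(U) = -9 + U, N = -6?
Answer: 79300/543405353 ≈ 0.00014593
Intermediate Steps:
E(v, O) = 539/1525 + O/v (E(v, O) = O/v + 539*(1/1525) = O/v + 539/1525 = 539/1525 + O/v)
R(u) = -3 - 5*u (R(u) = -3 + (u*(-6) + u) = -3 + (-6*u + u) = -3 - 5*u)
1/(E(-10*(17 + 9), s(-36)) + R(-1371)) = 1/((539/1525 + (-9 - 36)/((-10*(17 + 9)))) + (-3 - 5*(-1371))) = 1/((539/1525 - 45/((-10*26))) + (-3 + 6855)) = 1/((539/1525 - 45/(-260)) + 6852) = 1/((539/1525 - 45*(-1/260)) + 6852) = 1/((539/1525 + 9/52) + 6852) = 1/(41753/79300 + 6852) = 1/(543405353/79300) = 79300/543405353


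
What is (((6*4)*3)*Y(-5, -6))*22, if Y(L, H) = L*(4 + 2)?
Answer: -47520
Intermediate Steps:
Y(L, H) = 6*L (Y(L, H) = L*6 = 6*L)
(((6*4)*3)*Y(-5, -6))*22 = (((6*4)*3)*(6*(-5)))*22 = ((24*3)*(-30))*22 = (72*(-30))*22 = -2160*22 = -47520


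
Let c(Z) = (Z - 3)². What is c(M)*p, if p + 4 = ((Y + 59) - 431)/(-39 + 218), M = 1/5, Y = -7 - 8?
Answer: -216188/4475 ≈ -48.310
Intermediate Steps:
Y = -15
M = ⅕ ≈ 0.20000
p = -1103/179 (p = -4 + ((-15 + 59) - 431)/(-39 + 218) = -4 + (44 - 431)/179 = -4 - 387*1/179 = -4 - 387/179 = -1103/179 ≈ -6.1620)
c(Z) = (-3 + Z)²
c(M)*p = (-3 + ⅕)²*(-1103/179) = (-14/5)²*(-1103/179) = (196/25)*(-1103/179) = -216188/4475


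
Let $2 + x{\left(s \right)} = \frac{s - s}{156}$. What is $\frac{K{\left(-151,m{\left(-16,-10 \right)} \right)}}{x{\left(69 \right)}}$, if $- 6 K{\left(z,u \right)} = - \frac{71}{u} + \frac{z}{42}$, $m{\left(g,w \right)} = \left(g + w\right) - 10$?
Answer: $- \frac{409}{3024} \approx -0.13525$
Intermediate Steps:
$x{\left(s \right)} = -2$ ($x{\left(s \right)} = -2 + \frac{s - s}{156} = -2 + 0 \cdot \frac{1}{156} = -2 + 0 = -2$)
$m{\left(g,w \right)} = -10 + g + w$
$K{\left(z,u \right)} = - \frac{z}{252} + \frac{71}{6 u}$ ($K{\left(z,u \right)} = - \frac{- \frac{71}{u} + \frac{z}{42}}{6} = - \frac{z}{252} + \frac{71}{6 u}$)
$\frac{K{\left(-151,m{\left(-16,-10 \right)} \right)}}{x{\left(69 \right)}} = \frac{\frac{1}{252} \frac{1}{-10 - 16 - 10} \left(2982 - \left(-10 - 16 - 10\right) \left(-151\right)\right)}{-2} = \frac{2982 - \left(-36\right) \left(-151\right)}{252 \left(-36\right)} \left(- \frac{1}{2}\right) = \frac{1}{252} \left(- \frac{1}{36}\right) \left(2982 - 5436\right) \left(- \frac{1}{2}\right) = \frac{1}{252} \left(- \frac{1}{36}\right) \left(-2454\right) \left(- \frac{1}{2}\right) = \frac{409}{1512} \left(- \frac{1}{2}\right) = - \frac{409}{3024}$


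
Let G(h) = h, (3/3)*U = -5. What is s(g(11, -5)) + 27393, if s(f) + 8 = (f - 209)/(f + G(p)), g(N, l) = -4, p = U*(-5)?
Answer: 191624/7 ≈ 27375.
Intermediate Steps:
U = -5
p = 25 (p = -5*(-5) = 25)
s(f) = -8 + (-209 + f)/(25 + f) (s(f) = -8 + (f - 209)/(f + 25) = -8 + (-209 + f)/(25 + f))
s(g(11, -5)) + 27393 = (-409 - 7*(-4))/(25 - 4) + 27393 = (-409 + 28)/21 + 27393 = (1/21)*(-381) + 27393 = -127/7 + 27393 = 191624/7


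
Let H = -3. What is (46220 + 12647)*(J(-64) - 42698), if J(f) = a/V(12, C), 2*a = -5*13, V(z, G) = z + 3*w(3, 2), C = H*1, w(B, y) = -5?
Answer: -15077192641/6 ≈ -2.5129e+9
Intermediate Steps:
C = -3 (C = -3*1 = -3)
V(z, G) = -15 + z (V(z, G) = z + 3*(-5) = z - 15 = -15 + z)
a = -65/2 (a = (-5*13)/2 = (1/2)*(-65) = -65/2 ≈ -32.500)
J(f) = 65/6 (J(f) = -65/(2*(-15 + 12)) = -65/2/(-3) = -65/2*(-1/3) = 65/6)
(46220 + 12647)*(J(-64) - 42698) = (46220 + 12647)*(65/6 - 42698) = 58867*(-256123/6) = -15077192641/6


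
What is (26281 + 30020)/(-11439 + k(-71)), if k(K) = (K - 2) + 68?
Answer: -56301/11444 ≈ -4.9197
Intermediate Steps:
k(K) = 66 + K (k(K) = (-2 + K) + 68 = 66 + K)
(26281 + 30020)/(-11439 + k(-71)) = (26281 + 30020)/(-11439 + (66 - 71)) = 56301/(-11439 - 5) = 56301/(-11444) = 56301*(-1/11444) = -56301/11444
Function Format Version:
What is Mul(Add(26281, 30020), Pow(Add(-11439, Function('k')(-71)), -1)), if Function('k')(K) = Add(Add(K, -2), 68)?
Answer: Rational(-56301, 11444) ≈ -4.9197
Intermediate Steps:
Function('k')(K) = Add(66, K) (Function('k')(K) = Add(Add(-2, K), 68) = Add(66, K))
Mul(Add(26281, 30020), Pow(Add(-11439, Function('k')(-71)), -1)) = Mul(Add(26281, 30020), Pow(Add(-11439, Add(66, -71)), -1)) = Mul(56301, Pow(Add(-11439, -5), -1)) = Mul(56301, Pow(-11444, -1)) = Mul(56301, Rational(-1, 11444)) = Rational(-56301, 11444)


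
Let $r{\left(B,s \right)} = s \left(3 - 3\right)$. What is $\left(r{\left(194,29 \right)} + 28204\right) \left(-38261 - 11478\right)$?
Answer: $-1402838756$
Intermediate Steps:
$r{\left(B,s \right)} = 0$ ($r{\left(B,s \right)} = s 0 = 0$)
$\left(r{\left(194,29 \right)} + 28204\right) \left(-38261 - 11478\right) = \left(0 + 28204\right) \left(-38261 - 11478\right) = 28204 \left(-49739\right) = -1402838756$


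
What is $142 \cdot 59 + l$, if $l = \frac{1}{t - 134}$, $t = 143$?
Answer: $\frac{75403}{9} \approx 8378.1$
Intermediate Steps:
$l = \frac{1}{9}$ ($l = \frac{1}{143 - 134} = \frac{1}{9} \approx 0.11111$)
$142 \cdot 59 + l = 142 \cdot 59 + \frac{1}{9} = 8378 + \frac{1}{9} = \frac{75403}{9}$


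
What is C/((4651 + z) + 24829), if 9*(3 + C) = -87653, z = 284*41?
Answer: -21920/92529 ≈ -0.23690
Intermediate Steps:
z = 11644
C = -87680/9 (C = -3 + (1/9)*(-87653) = -3 - 87653/9 = -87680/9 ≈ -9742.2)
C/((4651 + z) + 24829) = -87680/(9*((4651 + 11644) + 24829)) = -87680/(9*(16295 + 24829)) = -87680/9/41124 = -87680/9*1/41124 = -21920/92529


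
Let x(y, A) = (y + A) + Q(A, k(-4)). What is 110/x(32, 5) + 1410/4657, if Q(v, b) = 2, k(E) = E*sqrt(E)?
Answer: 567260/181623 ≈ 3.1233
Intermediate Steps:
k(E) = E**(3/2)
x(y, A) = 2 + A + y (x(y, A) = (y + A) + 2 = (A + y) + 2 = 2 + A + y)
110/x(32, 5) + 1410/4657 = 110/(2 + 5 + 32) + 1410/4657 = 110/39 + 1410*(1/4657) = 110*(1/39) + 1410/4657 = 110/39 + 1410/4657 = 567260/181623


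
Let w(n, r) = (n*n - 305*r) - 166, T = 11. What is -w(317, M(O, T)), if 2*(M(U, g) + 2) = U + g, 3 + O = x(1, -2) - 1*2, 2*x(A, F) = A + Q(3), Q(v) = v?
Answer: -99713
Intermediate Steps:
x(A, F) = 3/2 + A/2 (x(A, F) = (A + 3)/2 = (3 + A)/2 = 3/2 + A/2)
O = -3 (O = -3 + ((3/2 + (½)*1) - 1*2) = -3 + ((3/2 + ½) - 2) = -3 + (2 - 2) = -3 + 0 = -3)
M(U, g) = -2 + U/2 + g/2 (M(U, g) = -2 + (U + g)/2 = -2 + (U/2 + g/2) = -2 + U/2 + g/2)
w(n, r) = -166 + n² - 305*r (w(n, r) = (n² - 305*r) - 166 = -166 + n² - 305*r)
-w(317, M(O, T)) = -(-166 + 317² - 305*(-2 + (½)*(-3) + (½)*11)) = -(-166 + 100489 - 305*(-2 - 3/2 + 11/2)) = -(-166 + 100489 - 305*2) = -(-166 + 100489 - 610) = -1*99713 = -99713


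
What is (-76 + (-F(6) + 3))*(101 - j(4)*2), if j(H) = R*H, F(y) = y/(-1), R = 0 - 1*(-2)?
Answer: -5695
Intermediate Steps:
R = 2 (R = 0 + 2 = 2)
F(y) = -y (F(y) = y*(-1) = -y)
j(H) = 2*H
(-76 + (-F(6) + 3))*(101 - j(4)*2) = (-76 + (-(-1)*6 + 3))*(101 - 2*4*2) = (-76 + (-1*(-6) + 3))*(101 - 1*8*2) = (-76 + (6 + 3))*(101 - 8*2) = (-76 + 9)*(101 - 16) = -67*85 = -5695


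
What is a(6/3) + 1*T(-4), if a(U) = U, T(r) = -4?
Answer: -2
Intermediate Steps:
a(6/3) + 1*T(-4) = 6/3 + 1*(-4) = 6*(⅓) - 4 = 2 - 4 = -2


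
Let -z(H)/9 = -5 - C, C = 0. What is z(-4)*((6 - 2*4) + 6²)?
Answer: 1530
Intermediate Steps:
z(H) = 45 (z(H) = -9*(-5 - 1*0) = -9*(-5 + 0) = -9*(-5) = 45)
z(-4)*((6 - 2*4) + 6²) = 45*((6 - 2*4) + 6²) = 45*((6 - 8) + 36) = 45*(-2 + 36) = 45*34 = 1530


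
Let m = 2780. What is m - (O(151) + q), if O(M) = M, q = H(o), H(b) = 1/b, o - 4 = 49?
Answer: 139336/53 ≈ 2629.0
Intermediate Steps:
o = 53 (o = 4 + 49 = 53)
q = 1/53 ≈ 0.018868
m - (O(151) + q) = 2780 - (151 + 1/53) = 2780 - 1*8004/53 = 2780 - 8004/53 = 139336/53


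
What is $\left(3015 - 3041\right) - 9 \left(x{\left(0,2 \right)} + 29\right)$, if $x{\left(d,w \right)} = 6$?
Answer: $-341$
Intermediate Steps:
$\left(3015 - 3041\right) - 9 \left(x{\left(0,2 \right)} + 29\right) = \left(3015 - 3041\right) - 9 \left(6 + 29\right) = -26 - 315 = -341$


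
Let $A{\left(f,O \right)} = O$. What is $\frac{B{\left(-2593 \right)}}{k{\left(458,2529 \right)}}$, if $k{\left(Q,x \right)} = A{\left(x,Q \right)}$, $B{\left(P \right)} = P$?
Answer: $- \frac{2593}{458} \approx -5.6616$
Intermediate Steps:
$k{\left(Q,x \right)} = Q$
$\frac{B{\left(-2593 \right)}}{k{\left(458,2529 \right)}} = - \frac{2593}{458}$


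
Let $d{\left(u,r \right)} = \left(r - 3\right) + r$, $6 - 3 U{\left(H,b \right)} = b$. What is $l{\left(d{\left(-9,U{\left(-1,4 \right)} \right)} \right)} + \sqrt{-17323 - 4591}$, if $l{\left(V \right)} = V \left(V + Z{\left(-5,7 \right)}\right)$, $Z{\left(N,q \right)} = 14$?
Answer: $- \frac{185}{9} + i \sqrt{21914} \approx -20.556 + 148.03 i$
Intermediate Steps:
$U{\left(H,b \right)} = 2 - \frac{b}{3}$
$d{\left(u,r \right)} = -3 + 2 r$ ($d{\left(u,r \right)} = \left(-3 + r\right) + r = -3 + 2 r$)
$l{\left(V \right)} = V \left(14 + V\right)$ ($l{\left(V \right)} = V \left(V + 14\right) = V \left(14 + V\right)$)
$l{\left(d{\left(-9,U{\left(-1,4 \right)} \right)} \right)} + \sqrt{-17323 - 4591} = \left(-3 + 2 \left(2 - \frac{4}{3}\right)\right) \left(14 - \left(3 - 2 \left(2 - \frac{4}{3}\right)\right)\right) + \sqrt{-17323 - 4591} = \left(-3 + 2 \left(2 - \frac{4}{3}\right)\right) \left(14 - \left(3 - 2 \left(2 - \frac{4}{3}\right)\right)\right) + \sqrt{-21914} = \left(-3 + 2 \cdot \frac{2}{3}\right) \left(14 + \left(-3 + 2 \cdot \frac{2}{3}\right)\right) + i \sqrt{21914} = \left(-3 + \frac{4}{3}\right) \left(14 + \left(-3 + \frac{4}{3}\right)\right) + i \sqrt{21914} = - \frac{5 \left(14 - \frac{5}{3}\right)}{3} + i \sqrt{21914} = \left(- \frac{5}{3}\right) \frac{37}{3} + i \sqrt{21914} = - \frac{185}{9} + i \sqrt{21914}$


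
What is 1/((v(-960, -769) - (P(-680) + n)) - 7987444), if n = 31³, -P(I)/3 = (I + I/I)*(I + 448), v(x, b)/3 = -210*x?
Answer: -1/6939851 ≈ -1.4410e-7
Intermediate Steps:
v(x, b) = -630*x (v(x, b) = 3*(-210*x) = -630*x)
P(I) = -3*(1 + I)*(448 + I) (P(I) = -3*(I + I/I)*(I + 448) = -3*(I + 1)*(448 + I) = -3*(1 + I)*(448 + I))
n = 29791
1/((v(-960, -769) - (P(-680) + n)) - 7987444) = 1/((-630*(-960) - ((-1344 - 1347*(-680) - 3*(-680)²) + 29791)) - 7987444) = 1/((604800 - ((-1344 + 915960 - 3*462400) + 29791)) - 7987444) = 1/((604800 - ((-1344 + 915960 - 1387200) + 29791)) - 7987444) = 1/((604800 - (-472584 + 29791)) - 7987444) = 1/((604800 - 1*(-442793)) - 7987444) = 1/((604800 + 442793) - 7987444) = 1/(1047593 - 7987444) = 1/(-6939851) = -1/6939851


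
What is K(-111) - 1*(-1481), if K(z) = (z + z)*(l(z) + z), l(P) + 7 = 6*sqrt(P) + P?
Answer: 52319 - 1332*I*sqrt(111) ≈ 52319.0 - 14033.0*I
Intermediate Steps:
l(P) = -7 + P + 6*sqrt(P) (l(P) = -7 + (6*sqrt(P) + P) = -7 + (P + 6*sqrt(P)) = -7 + P + 6*sqrt(P))
K(z) = 2*z*(-7 + 2*z + 6*sqrt(z)) (K(z) = (z + z)*((-7 + z + 6*sqrt(z)) + z) = (2*z)*(-7 + 2*z + 6*sqrt(z)) = 2*z*(-7 + 2*z + 6*sqrt(z)))
K(-111) - 1*(-1481) = 2*(-111)*(-7 + 2*(-111) + 6*sqrt(-111)) - 1*(-1481) = 2*(-111)*(-7 - 222 + 6*(I*sqrt(111))) + 1481 = 2*(-111)*(-7 - 222 + 6*I*sqrt(111)) + 1481 = 2*(-111)*(-229 + 6*I*sqrt(111)) + 1481 = (50838 - 1332*I*sqrt(111)) + 1481 = 52319 - 1332*I*sqrt(111)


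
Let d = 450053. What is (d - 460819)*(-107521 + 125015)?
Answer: -188340404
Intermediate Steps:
(d - 460819)*(-107521 + 125015) = (450053 - 460819)*(-107521 + 125015) = -10766*17494 = -188340404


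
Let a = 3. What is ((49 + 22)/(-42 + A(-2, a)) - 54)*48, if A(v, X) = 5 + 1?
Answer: -8060/3 ≈ -2686.7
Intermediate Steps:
A(v, X) = 6
((49 + 22)/(-42 + A(-2, a)) - 54)*48 = ((49 + 22)/(-42 + 6) - 54)*48 = (71/(-36) - 54)*48 = (71*(-1/36) - 54)*48 = (-71/36 - 54)*48 = -2015/36*48 = -8060/3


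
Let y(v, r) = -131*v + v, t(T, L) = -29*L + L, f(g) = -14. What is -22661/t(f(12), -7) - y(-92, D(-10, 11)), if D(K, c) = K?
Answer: -2366821/196 ≈ -12076.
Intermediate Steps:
t(T, L) = -28*L
y(v, r) = -130*v
-22661/t(f(12), -7) - y(-92, D(-10, 11)) = -22661/((-28*(-7))) - (-130)*(-92) = -22661/196 - 1*11960 = -22661*1/196 - 11960 = -22661/196 - 11960 = -2366821/196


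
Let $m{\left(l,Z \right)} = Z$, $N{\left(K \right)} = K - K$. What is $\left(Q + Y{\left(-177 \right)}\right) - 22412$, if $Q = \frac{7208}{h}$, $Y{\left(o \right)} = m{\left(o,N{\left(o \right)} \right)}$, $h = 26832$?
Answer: $- \frac{75168947}{3354} \approx -22412.0$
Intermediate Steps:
$N{\left(K \right)} = 0$
$Y{\left(o \right)} = 0$
$Q = \frac{901}{3354}$ ($Q = \frac{7208}{26832} = 7208 \cdot \frac{1}{26832} = \frac{901}{3354} \approx 0.26863$)
$\left(Q + Y{\left(-177 \right)}\right) - 22412 = \left(\frac{901}{3354} + 0\right) - 22412 = \frac{901}{3354} - 22412 = - \frac{75168947}{3354}$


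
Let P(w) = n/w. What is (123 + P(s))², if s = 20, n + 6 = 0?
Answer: 1505529/100 ≈ 15055.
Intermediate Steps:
n = -6 (n = -6 + 0 = -6)
P(w) = -6/w
(123 + P(s))² = (123 - 6/20)² = (123 - 6*1/20)² = (123 - 3/10)² = (1227/10)² = 1505529/100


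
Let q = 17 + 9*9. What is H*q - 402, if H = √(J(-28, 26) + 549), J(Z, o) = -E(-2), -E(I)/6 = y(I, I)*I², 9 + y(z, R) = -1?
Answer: -402 + 98*√309 ≈ 1320.7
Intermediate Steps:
y(z, R) = -10 (y(z, R) = -9 - 1 = -10)
E(I) = 60*I² (E(I) = -(-60)*I² = 60*I²)
q = 98 (q = 17 + 81 = 98)
J(Z, o) = -240 (J(Z, o) = -60*(-2)² = -60*4 = -1*240 = -240)
H = √309 (H = √(-240 + 549) = √309 ≈ 17.578)
H*q - 402 = √309*98 - 402 = 98*√309 - 402 = -402 + 98*√309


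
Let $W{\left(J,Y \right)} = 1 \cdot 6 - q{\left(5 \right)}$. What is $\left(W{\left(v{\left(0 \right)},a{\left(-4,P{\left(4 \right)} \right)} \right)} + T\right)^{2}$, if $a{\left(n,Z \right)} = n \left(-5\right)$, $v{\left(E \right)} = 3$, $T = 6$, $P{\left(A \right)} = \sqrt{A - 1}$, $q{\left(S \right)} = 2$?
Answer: $100$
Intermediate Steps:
$P{\left(A \right)} = \sqrt{-1 + A}$
$a{\left(n,Z \right)} = - 5 n$
$W{\left(J,Y \right)} = 4$ ($W{\left(J,Y \right)} = 1 \cdot 6 - 2 = 6 - 2 = 4$)
$\left(W{\left(v{\left(0 \right)},a{\left(-4,P{\left(4 \right)} \right)} \right)} + T\right)^{2} = \left(4 + 6\right)^{2} = 10^{2} = 100$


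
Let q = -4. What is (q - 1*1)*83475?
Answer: -417375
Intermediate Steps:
(q - 1*1)*83475 = (-4 - 1*1)*83475 = (-4 - 1)*83475 = -5*83475 = -417375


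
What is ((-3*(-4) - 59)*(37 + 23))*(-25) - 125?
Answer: 70375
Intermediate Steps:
((-3*(-4) - 59)*(37 + 23))*(-25) - 125 = ((12 - 59)*60)*(-25) - 125 = -47*60*(-25) - 125 = -2820*(-25) - 125 = 70500 - 125 = 70375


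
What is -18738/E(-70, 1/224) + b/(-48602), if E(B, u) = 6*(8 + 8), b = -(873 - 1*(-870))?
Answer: -75878079/388816 ≈ -195.15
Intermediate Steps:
b = -1743 (b = -(873 + 870) = -1*1743 = -1743)
E(B, u) = 96 (E(B, u) = 6*16 = 96)
-18738/E(-70, 1/224) + b/(-48602) = -18738/96 - 1743/(-48602) = -18738*1/96 - 1743*(-1/48602) = -3123/16 + 1743/48602 = -75878079/388816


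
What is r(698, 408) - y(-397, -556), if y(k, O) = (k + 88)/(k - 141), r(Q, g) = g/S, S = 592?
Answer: 1143/9953 ≈ 0.11484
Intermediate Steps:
r(Q, g) = g/592
y(k, O) = (88 + k)/(-141 + k)
r(698, 408) - y(-397, -556) = (1/592)*408 - (88 - 397)/(-141 - 397) = 51/74 - (-309)/(-538) = 51/74 - (-1)*(-309)/538 = 51/74 - 1*309/538 = 51/74 - 309/538 = 1143/9953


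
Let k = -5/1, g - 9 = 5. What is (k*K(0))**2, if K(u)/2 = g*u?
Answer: 0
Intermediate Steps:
g = 14 (g = 9 + 5 = 14)
K(u) = 28*u (K(u) = 2*(14*u) = 28*u)
k = -5 (k = -5*1 = -5)
(k*K(0))**2 = (-140*0)**2 = (-5*0)**2 = 0**2 = 0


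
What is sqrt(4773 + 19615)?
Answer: 2*sqrt(6097) ≈ 156.17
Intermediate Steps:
sqrt(4773 + 19615) = sqrt(24388) = 2*sqrt(6097)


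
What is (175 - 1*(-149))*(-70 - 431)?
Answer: -162324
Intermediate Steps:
(175 - 1*(-149))*(-70 - 431) = (175 + 149)*(-501) = 324*(-501) = -162324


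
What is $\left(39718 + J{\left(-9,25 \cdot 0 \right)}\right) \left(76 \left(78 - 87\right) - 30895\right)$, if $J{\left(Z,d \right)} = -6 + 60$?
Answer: $-1255959988$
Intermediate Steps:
$J{\left(Z,d \right)} = 54$
$\left(39718 + J{\left(-9,25 \cdot 0 \right)}\right) \left(76 \left(78 - 87\right) - 30895\right) = \left(39718 + 54\right) \left(76 \left(78 - 87\right) - 30895\right) = 39772 \left(76 \left(-9\right) - 30895\right) = 39772 \left(-684 - 30895\right) = 39772 \left(-31579\right) = -1255959988$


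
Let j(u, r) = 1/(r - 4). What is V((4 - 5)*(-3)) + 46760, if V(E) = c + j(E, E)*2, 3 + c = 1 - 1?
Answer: 46755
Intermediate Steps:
c = -3 (c = -3 + (1 - 1) = -3 + 0 = -3)
j(u, r) = 1/(-4 + r)
V(E) = -3 + 2/(-4 + E)
V((4 - 5)*(-3)) + 46760 = (14 - 3*(4 - 5)*(-3))/(-4 + (4 - 5)*(-3)) + 46760 = (14 - (-3)*(-3))/(-4 - 1*(-3)) + 46760 = (14 - 3*3)/(-4 + 3) + 46760 = (14 - 9)/(-1) + 46760 = -1*5 + 46760 = -5 + 46760 = 46755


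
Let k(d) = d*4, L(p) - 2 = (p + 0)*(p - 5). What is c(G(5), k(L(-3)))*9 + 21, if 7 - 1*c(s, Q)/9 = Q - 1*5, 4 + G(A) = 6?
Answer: -7431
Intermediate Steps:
G(A) = 2 (G(A) = -4 + 6 = 2)
L(p) = 2 + p*(-5 + p) (L(p) = 2 + (p + 0)*(p - 5) = 2 + p*(-5 + p))
k(d) = 4*d
c(s, Q) = 108 - 9*Q (c(s, Q) = 63 - 9*(Q - 1*5) = 63 - 9*(Q - 5) = 63 - 9*(-5 + Q) = 63 + (45 - 9*Q) = 108 - 9*Q)
c(G(5), k(L(-3)))*9 + 21 = (108 - 36*(2 + (-3)² - 5*(-3)))*9 + 21 = (108 - 36*(2 + 9 + 15))*9 + 21 = (108 - 36*26)*9 + 21 = (108 - 9*104)*9 + 21 = (108 - 936)*9 + 21 = -828*9 + 21 = -7452 + 21 = -7431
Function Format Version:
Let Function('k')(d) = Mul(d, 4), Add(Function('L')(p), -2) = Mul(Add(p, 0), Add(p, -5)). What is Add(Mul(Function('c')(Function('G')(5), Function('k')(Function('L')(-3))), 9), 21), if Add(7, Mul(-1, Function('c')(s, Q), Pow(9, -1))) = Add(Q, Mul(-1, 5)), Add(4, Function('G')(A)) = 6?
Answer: -7431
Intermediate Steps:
Function('G')(A) = 2 (Function('G')(A) = Add(-4, 6) = 2)
Function('L')(p) = Add(2, Mul(p, Add(-5, p))) (Function('L')(p) = Add(2, Mul(Add(p, 0), Add(p, -5))) = Add(2, Mul(p, Add(-5, p))))
Function('k')(d) = Mul(4, d)
Function('c')(s, Q) = Add(108, Mul(-9, Q)) (Function('c')(s, Q) = Add(63, Mul(-9, Add(Q, Mul(-1, 5)))) = Add(63, Mul(-9, Add(Q, -5))) = Add(63, Mul(-9, Add(-5, Q))) = Add(63, Add(45, Mul(-9, Q))) = Add(108, Mul(-9, Q)))
Add(Mul(Function('c')(Function('G')(5), Function('k')(Function('L')(-3))), 9), 21) = Add(Mul(Add(108, Mul(-9, Mul(4, Add(2, Pow(-3, 2), Mul(-5, -3))))), 9), 21) = Add(Mul(Add(108, Mul(-9, Mul(4, Add(2, 9, 15)))), 9), 21) = Add(Mul(Add(108, Mul(-9, Mul(4, 26))), 9), 21) = Add(Mul(Add(108, Mul(-9, 104)), 9), 21) = Add(Mul(Add(108, -936), 9), 21) = Add(Mul(-828, 9), 21) = Add(-7452, 21) = -7431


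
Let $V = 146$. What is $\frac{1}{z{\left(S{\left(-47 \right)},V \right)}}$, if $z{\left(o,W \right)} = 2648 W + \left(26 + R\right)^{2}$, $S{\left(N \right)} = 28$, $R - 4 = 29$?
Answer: $\frac{1}{390089} \approx 2.5635 \cdot 10^{-6}$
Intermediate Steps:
$R = 33$ ($R = 4 + 29 = 33$)
$z{\left(o,W \right)} = 3481 + 2648 W$ ($z{\left(o,W \right)} = 2648 W + \left(26 + 33\right)^{2} = 2648 W + 59^{2} = 2648 W + 3481 = 3481 + 2648 W$)
$\frac{1}{z{\left(S{\left(-47 \right)},V \right)}} = \frac{1}{3481 + 2648 \cdot 146} = \frac{1}{3481 + 386608} = \frac{1}{390089}$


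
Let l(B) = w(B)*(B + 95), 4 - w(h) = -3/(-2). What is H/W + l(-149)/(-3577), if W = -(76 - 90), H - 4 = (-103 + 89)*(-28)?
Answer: 101313/3577 ≈ 28.323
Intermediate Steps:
w(h) = 5/2 (w(h) = 4 - (-3)/(-2) = 4 - (-3)*(-1)/2 = 4 - 1*3/2 = 4 - 3/2 = 5/2)
H = 396 (H = 4 + (-103 + 89)*(-28) = 4 - 14*(-28) = 4 + 392 = 396)
W = 14 (W = -1*(-14) = 14)
l(B) = 475/2 + 5*B/2 (l(B) = 5*(B + 95)/2 = 5*(95 + B)/2 = 475/2 + 5*B/2)
H/W + l(-149)/(-3577) = 396/14 + (475/2 + (5/2)*(-149))/(-3577) = 396*(1/14) + (475/2 - 745/2)*(-1/3577) = 198/7 - 135*(-1/3577) = 198/7 + 135/3577 = 101313/3577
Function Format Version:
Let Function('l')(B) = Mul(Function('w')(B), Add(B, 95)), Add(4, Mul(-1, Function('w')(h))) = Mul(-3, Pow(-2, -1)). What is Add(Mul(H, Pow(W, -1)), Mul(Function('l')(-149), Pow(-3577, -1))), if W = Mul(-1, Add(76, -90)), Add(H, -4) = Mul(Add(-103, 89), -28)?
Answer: Rational(101313, 3577) ≈ 28.323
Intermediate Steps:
Function('w')(h) = Rational(5, 2) (Function('w')(h) = Add(4, Mul(-1, Mul(-3, Pow(-2, -1)))) = Add(4, Mul(-1, Mul(-3, Rational(-1, 2)))) = Add(4, Mul(-1, Rational(3, 2))) = Add(4, Rational(-3, 2)) = Rational(5, 2))
H = 396 (H = Add(4, Mul(Add(-103, 89), -28)) = Add(4, Mul(-14, -28)) = Add(4, 392) = 396)
W = 14 (W = Mul(-1, -14) = 14)
Function('l')(B) = Add(Rational(475, 2), Mul(Rational(5, 2), B)) (Function('l')(B) = Mul(Rational(5, 2), Add(B, 95)) = Mul(Rational(5, 2), Add(95, B)) = Add(Rational(475, 2), Mul(Rational(5, 2), B)))
Add(Mul(H, Pow(W, -1)), Mul(Function('l')(-149), Pow(-3577, -1))) = Add(Mul(396, Pow(14, -1)), Mul(Add(Rational(475, 2), Mul(Rational(5, 2), -149)), Pow(-3577, -1))) = Add(Mul(396, Rational(1, 14)), Mul(Add(Rational(475, 2), Rational(-745, 2)), Rational(-1, 3577))) = Add(Rational(198, 7), Mul(-135, Rational(-1, 3577))) = Add(Rational(198, 7), Rational(135, 3577)) = Rational(101313, 3577)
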